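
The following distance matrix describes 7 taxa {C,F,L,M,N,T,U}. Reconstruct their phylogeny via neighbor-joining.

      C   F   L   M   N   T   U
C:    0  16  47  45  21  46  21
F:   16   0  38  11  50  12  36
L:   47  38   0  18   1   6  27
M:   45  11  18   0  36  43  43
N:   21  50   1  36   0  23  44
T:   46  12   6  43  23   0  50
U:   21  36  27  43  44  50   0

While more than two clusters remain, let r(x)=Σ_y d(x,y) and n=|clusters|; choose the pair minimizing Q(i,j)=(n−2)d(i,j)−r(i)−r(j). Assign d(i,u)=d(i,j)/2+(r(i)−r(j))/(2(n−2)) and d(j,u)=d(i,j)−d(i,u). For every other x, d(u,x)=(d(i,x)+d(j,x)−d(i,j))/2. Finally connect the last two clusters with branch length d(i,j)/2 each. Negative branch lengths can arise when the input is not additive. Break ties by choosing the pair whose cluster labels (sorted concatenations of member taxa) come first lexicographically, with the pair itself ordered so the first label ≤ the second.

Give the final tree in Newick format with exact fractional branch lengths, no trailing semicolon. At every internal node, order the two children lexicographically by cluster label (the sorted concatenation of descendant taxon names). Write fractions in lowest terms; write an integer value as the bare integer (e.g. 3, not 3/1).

step 1: merge (C,U) at d=21, Q=-312; branch lengths C→8, U→13; new cluster CU
  updated: d(CU,F)=31/2, d(CU,L)=53/2, d(CU,M)=67/2, d(CU,N)=22, d(CU,T)=75/2
step 2: merge (F,M) at d=11, Q=-224; branch lengths F→29/8, M→59/8; new cluster FM
  updated: d(CU,FM)=19, d(FM,L)=45/2, d(FM,N)=75/2, d(FM,T)=22
step 3: merge (CU,FM) at d=19, Q=-149; branch lengths CU→61/6, FM→53/6; new cluster CFMU
  updated: d(CFMU,L)=15, d(CFMU,N)=81/4, d(CFMU,T)=81/4
step 4: merge (CFMU,T) at d=81/4, Q=-257/4; branch lengths CFMU→187/16, T→137/16; new cluster CFMTU
  updated: d(CFMTU,L)=3/8, d(CFMTU,N)=23/2
step 5: merge (CFMTU,L) at d=3/8, Q=-103/8; branch lengths CFMTU→87/16, L→-81/16; new cluster CFLMTU
  updated: d(CFLMTU,N)=97/16
step 6: merge (CFLMTU,N) at d=97/16; branch lengths CFLMTU→97/32, N→97/32; new cluster CFLMNTU
final tree: (((((C:8,U:13):61/6,(F:29/8,M:59/8):53/6):187/16,T:137/16):87/16,L:-81/16):97/32,N:97/32)
total length: 1243/16

(((((C:8,U:13):61/6,(F:29/8,M:59/8):53/6):187/16,T:137/16):87/16,L:-81/16):97/32,N:97/32)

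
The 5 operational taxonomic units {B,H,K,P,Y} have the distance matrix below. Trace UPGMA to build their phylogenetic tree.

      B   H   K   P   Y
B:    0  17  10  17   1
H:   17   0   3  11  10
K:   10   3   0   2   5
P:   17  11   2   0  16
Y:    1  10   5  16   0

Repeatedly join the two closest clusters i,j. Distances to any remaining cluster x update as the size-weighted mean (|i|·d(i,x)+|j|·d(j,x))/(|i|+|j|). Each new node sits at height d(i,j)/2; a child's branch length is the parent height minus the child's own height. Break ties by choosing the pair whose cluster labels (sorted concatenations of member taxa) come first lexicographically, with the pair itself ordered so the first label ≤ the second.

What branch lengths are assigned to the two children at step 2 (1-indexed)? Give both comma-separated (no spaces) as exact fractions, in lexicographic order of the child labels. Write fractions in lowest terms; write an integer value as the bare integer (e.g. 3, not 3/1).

1,1

1. join B+Y (d=1) ⇒ BY; edges |B|=1/2, |Y|=1/2
  updated: d(BY,H)=27/2, d(BY,K)=15/2, d(BY,P)=33/2
2. join K+P (d=2) ⇒ KP; edges |K|=1, |P|=1
  updated: d(BY,KP)=12, d(H,KP)=7
3. join H+KP (d=7) ⇒ HKP; edges |H|=7/2, |KP|=5/2
  updated: d(BY,HKP)=25/2
4. join BY+HKP (d=25/2) ⇒ BHKPY; edges |BY|=23/4, |HKP|=11/4
final tree: ((B:1/2,Y:1/2):23/4,(H:7/2,(K:1,P:1):5/2):11/4)
total length: 35/2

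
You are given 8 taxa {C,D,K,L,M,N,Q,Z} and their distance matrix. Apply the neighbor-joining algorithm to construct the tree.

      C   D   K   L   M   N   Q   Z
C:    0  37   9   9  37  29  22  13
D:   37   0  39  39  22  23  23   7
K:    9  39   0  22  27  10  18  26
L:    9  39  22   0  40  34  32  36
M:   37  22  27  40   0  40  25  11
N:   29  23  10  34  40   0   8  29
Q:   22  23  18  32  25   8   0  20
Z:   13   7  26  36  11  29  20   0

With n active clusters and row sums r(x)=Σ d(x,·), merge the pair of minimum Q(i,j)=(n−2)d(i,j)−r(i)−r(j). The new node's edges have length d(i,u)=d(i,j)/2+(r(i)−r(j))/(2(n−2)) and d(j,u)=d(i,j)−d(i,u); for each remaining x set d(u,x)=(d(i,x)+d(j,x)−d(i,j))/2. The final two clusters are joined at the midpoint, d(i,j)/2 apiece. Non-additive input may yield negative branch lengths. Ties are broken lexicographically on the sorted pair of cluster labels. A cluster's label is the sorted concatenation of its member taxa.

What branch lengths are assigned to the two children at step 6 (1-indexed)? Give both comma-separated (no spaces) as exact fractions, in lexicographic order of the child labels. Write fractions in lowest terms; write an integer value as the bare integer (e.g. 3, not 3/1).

151/32,6

iteration 1: select C,L (d=9, Q=-314); attach at lengths (-1/6, 55/6); label the merged cluster CL
  updated: d(CL,D)=67/2, d(CL,K)=11, d(CL,M)=34, d(CL,N)=27, d(CL,Q)=45/2, d(CL,Z)=20
iteration 2: select D,Z (d=7, Q=-451/2); attach at lengths (139/20, 1/20); label the merged cluster DZ
  updated: d(CL,DZ)=93/4, d(DZ,K)=29, d(DZ,M)=13, d(DZ,N)=45/2, d(DZ,Q)=18
iteration 3: select DZ,M (d=13, Q=-771/4); attach at lengths (75/32, 341/32); label the merged cluster DMZ
  updated: d(CL,DMZ)=177/8, d(DMZ,K)=43/2, d(DMZ,N)=99/4, d(DMZ,Q)=15
iteration 4: select CL,K (d=11, Q=-881/8); attach at lengths (147/16, 29/16); label the merged cluster CKL
  updated: d(CKL,DMZ)=261/16, d(CKL,N)=13, d(CKL,Q)=59/4
iteration 5: select CKL,DMZ (d=261/16, Q=-135/2); attach at lengths (165/32, 357/32); label the merged cluster CDKLMZ
  updated: d(CDKLMZ,N)=343/32, d(CDKLMZ,Q)=215/32
iteration 6: select CDKLMZ,N (d=343/32, Q=-407/16); attach at lengths (151/32, 6); label the merged cluster CDKLMNZ
  updated: d(CDKLMNZ,Q)=2
iteration 7: select CDKLMNZ,Q (d=2); attach at lengths (1, 1); label the merged cluster CDKLMNQZ
final tree: (((((C:-1/6,L:55/6):147/16,K:29/16):165/32,((D:139/20,Z:1/20):75/32,M:341/32):357/32):151/32,N:6):1,Q:1)
total length: 2209/32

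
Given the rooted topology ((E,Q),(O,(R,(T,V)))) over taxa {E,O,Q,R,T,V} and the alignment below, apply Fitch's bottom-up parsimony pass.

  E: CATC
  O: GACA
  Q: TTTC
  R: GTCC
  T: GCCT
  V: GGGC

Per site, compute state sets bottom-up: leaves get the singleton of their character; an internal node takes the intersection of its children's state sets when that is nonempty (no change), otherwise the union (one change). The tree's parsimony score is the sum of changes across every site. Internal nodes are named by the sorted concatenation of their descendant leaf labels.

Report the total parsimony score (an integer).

[col 0] EQ: children E:{C}, Q:{T} ∪→ {C,T}; cost 1
[col 0] TV: children T:{G}, V:{G} ∩→ {G}; cost 0
[col 0] RTV: children R:{G}, TV:{G} ∩→ {G}; cost 0
[col 0] ORTV: children O:{G}, RTV:{G} ∩→ {G}; cost 0
[col 0] EOQRTV: children EQ:{C,T}, ORTV:{G} ∪→ {C,G,T}; cost 1
[col 1] EQ: children E:{A}, Q:{T} ∪→ {A,T}; cost 1
[col 1] TV: children T:{C}, V:{G} ∪→ {C,G}; cost 1
[col 1] RTV: children R:{T}, TV:{C,G} ∪→ {C,G,T}; cost 1
[col 1] ORTV: children O:{A}, RTV:{C,G,T} ∪→ {A,C,G,T}; cost 1
[col 1] EOQRTV: children EQ:{A,T}, ORTV:{A,C,G,T} ∩→ {A,T}; cost 0
[col 2] EQ: children E:{T}, Q:{T} ∩→ {T}; cost 0
[col 2] TV: children T:{C}, V:{G} ∪→ {C,G}; cost 1
[col 2] RTV: children R:{C}, TV:{C,G} ∩→ {C}; cost 0
[col 2] ORTV: children O:{C}, RTV:{C} ∩→ {C}; cost 0
[col 2] EOQRTV: children EQ:{T}, ORTV:{C} ∪→ {C,T}; cost 1
[col 3] EQ: children E:{C}, Q:{C} ∩→ {C}; cost 0
[col 3] TV: children T:{T}, V:{C} ∪→ {C,T}; cost 1
[col 3] RTV: children R:{C}, TV:{C,T} ∩→ {C}; cost 0
[col 3] ORTV: children O:{A}, RTV:{C} ∪→ {A,C}; cost 1
[col 3] EOQRTV: children EQ:{C}, ORTV:{A,C} ∩→ {C}; cost 0
per-site changes: [2, 4, 2, 2]; total = 10

10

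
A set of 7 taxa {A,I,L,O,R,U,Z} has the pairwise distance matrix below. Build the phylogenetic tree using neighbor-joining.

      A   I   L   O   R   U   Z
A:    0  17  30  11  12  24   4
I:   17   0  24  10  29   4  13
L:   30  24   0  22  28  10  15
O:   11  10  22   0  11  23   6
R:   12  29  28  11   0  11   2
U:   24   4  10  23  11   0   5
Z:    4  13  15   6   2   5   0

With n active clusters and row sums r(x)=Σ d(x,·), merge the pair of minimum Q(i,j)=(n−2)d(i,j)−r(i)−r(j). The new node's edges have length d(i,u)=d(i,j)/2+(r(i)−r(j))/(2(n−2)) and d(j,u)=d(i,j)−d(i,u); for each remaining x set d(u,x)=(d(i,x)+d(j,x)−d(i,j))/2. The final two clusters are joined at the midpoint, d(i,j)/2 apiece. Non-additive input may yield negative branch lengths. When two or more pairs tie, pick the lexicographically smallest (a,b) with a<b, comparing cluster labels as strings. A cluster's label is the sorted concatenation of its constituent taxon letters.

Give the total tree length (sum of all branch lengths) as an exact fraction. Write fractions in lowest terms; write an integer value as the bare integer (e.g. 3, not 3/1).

1279/32

iteration 1: select L,U (d=10, Q=-156); attach at lengths (51/5, -1/5); label the merged cluster LU
  updated: d(A,LU)=22, d(I,LU)=9, d(LU,O)=35/2, d(LU,R)=29/2, d(LU,Z)=5
iteration 2: select I,LU (d=9, Q=-110); attach at lengths (23/4, 13/4); label the merged cluster ILU
  updated: d(A,ILU)=15, d(ILU,O)=37/4, d(ILU,R)=69/4, d(ILU,Z)=9/2
iteration 3: select ILU,O (d=37/4, Q=-111/2); attach at lengths (73/12, 19/6); label the merged cluster ILOU
  updated: d(A,ILOU)=67/8, d(ILOU,R)=19/2, d(ILOU,Z)=5/8
iteration 4: select A,ILOU (d=67/8, Q=-209/8); attach at lengths (181/32, 87/32); label the merged cluster AILOU
  updated: d(AILOU,R)=105/16, d(AILOU,Z)=-15/8
iteration 5: select AILOU,R (d=105/16, Q=-107/16); attach at lengths (43/32, 167/32); label the merged cluster AILORU
  updated: d(AILORU,Z)=-103/32
iteration 6: select AILORU,Z (d=-103/32); attach at lengths (-103/64, -103/64); label the merged cluster AILORUZ
final tree: (((A:181/32,((I:23/4,(L:51/5,U:-1/5):13/4):73/12,O:19/6):87/32):43/32,R:167/32):-103/64,Z:-103/64)
total length: 1279/32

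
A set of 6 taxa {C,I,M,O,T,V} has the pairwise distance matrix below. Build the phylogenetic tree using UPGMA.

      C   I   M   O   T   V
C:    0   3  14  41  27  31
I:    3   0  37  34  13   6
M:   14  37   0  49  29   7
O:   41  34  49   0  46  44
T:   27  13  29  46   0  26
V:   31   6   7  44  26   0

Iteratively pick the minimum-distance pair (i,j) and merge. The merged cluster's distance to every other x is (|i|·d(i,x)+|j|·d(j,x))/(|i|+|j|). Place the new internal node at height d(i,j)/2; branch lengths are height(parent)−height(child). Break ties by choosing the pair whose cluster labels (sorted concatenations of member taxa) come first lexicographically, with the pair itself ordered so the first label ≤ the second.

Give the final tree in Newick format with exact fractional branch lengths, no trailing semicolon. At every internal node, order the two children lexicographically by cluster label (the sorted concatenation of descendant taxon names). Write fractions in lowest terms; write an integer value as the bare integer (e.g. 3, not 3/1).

((((C:3/2,I:3/2):17/2,T:10):23/12,(M:7/2,V:7/2):101/12):569/60,O:107/5)

iteration 1: select C,I (d=3); attach at lengths (3/2, 3/2); label the merged cluster CI
  updated: d(CI,M)=51/2, d(CI,O)=75/2, d(CI,T)=20, d(CI,V)=37/2
iteration 2: select M,V (d=7); attach at lengths (7/2, 7/2); label the merged cluster MV
  updated: d(CI,MV)=22, d(MV,O)=93/2, d(MV,T)=55/2
iteration 3: select CI,T (d=20); attach at lengths (17/2, 10); label the merged cluster CIT
  updated: d(CIT,MV)=143/6, d(CIT,O)=121/3
iteration 4: select CIT,MV (d=143/6); attach at lengths (23/12, 101/12); label the merged cluster CIMTV
  updated: d(CIMTV,O)=214/5
iteration 5: select CIMTV,O (d=214/5); attach at lengths (569/60, 107/5); label the merged cluster CIMOTV
final tree: ((((C:3/2,I:3/2):17/2,T:10):23/12,(M:7/2,V:7/2):101/12):569/60,O:107/5)
total length: 4183/60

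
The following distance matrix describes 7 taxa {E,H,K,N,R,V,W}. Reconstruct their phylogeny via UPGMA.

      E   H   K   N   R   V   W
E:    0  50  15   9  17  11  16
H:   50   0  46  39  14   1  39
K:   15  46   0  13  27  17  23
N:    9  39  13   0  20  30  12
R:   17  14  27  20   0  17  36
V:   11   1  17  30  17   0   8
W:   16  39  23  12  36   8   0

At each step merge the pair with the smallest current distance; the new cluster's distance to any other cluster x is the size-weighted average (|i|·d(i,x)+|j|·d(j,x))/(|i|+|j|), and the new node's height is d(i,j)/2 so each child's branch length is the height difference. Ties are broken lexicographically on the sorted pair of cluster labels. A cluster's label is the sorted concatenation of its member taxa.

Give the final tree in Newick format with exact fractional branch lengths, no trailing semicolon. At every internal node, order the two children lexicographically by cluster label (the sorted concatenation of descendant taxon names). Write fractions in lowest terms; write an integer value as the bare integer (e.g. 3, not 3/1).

((((E:9/2,N:9/2):5/2,K:7):3/2,W:17/2):17/3,((H:1/2,V:1/2):29/4,R:31/4):77/12)

step 1: merge (H,V) at d=1; branch lengths H→1/2, V→1/2; new cluster HV
  updated: d(E,HV)=61/2, d(HV,K)=63/2, d(HV,N)=69/2, d(HV,R)=31/2, d(HV,W)=47/2
step 2: merge (E,N) at d=9; branch lengths E→9/2, N→9/2; new cluster EN
  updated: d(EN,HV)=65/2, d(EN,K)=14, d(EN,R)=37/2, d(EN,W)=14
step 3: merge (EN,K) at d=14; branch lengths EN→5/2, K→7; new cluster EKN
  updated: d(EKN,HV)=193/6, d(EKN,R)=64/3, d(EKN,W)=17
step 4: merge (HV,R) at d=31/2; branch lengths HV→29/4, R→31/4; new cluster HRV
  updated: d(EKN,HRV)=257/9, d(HRV,W)=83/3
step 5: merge (EKN,W) at d=17; branch lengths EKN→3/2, W→17/2; new cluster EKNW
  updated: d(EKNW,HRV)=85/3
step 6: merge (EKNW,HRV) at d=85/3; branch lengths EKNW→17/3, HRV→77/12; new cluster EHKNRVW
final tree: ((((E:9/2,N:9/2):5/2,K:7):3/2,W:17/2):17/3,((H:1/2,V:1/2):29/4,R:31/4):77/12)
total length: 679/12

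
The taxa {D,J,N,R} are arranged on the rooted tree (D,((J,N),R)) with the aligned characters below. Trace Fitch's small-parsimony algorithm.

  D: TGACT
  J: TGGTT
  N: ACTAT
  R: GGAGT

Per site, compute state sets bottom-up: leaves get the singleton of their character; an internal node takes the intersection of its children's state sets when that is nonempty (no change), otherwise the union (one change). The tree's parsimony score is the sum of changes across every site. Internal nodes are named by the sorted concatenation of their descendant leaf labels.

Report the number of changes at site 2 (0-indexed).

site 0, node JN: J={T} ∪ N={A} → {A,T} (+1)
site 0, node JNR: JN={A,T} ∪ R={G} → {A,G,T} (+1)
site 0, node DJNR: D={T} ∩ JNR={A,G,T} → {T} (+0)
site 1, node JN: J={G} ∪ N={C} → {C,G} (+1)
site 1, node JNR: JN={C,G} ∩ R={G} → {G} (+0)
site 1, node DJNR: D={G} ∩ JNR={G} → {G} (+0)
site 2, node JN: J={G} ∪ N={T} → {G,T} (+1)
site 2, node JNR: JN={G,T} ∪ R={A} → {A,G,T} (+1)
site 2, node DJNR: D={A} ∩ JNR={A,G,T} → {A} (+0)
site 3, node JN: J={T} ∪ N={A} → {A,T} (+1)
site 3, node JNR: JN={A,T} ∪ R={G} → {A,G,T} (+1)
site 3, node DJNR: D={C} ∪ JNR={A,G,T} → {A,C,G,T} (+1)
site 4, node JN: J={T} ∩ N={T} → {T} (+0)
site 4, node JNR: JN={T} ∩ R={T} → {T} (+0)
site 4, node DJNR: D={T} ∩ JNR={T} → {T} (+0)
per-site changes: [2, 1, 2, 3, 0]; total = 8

2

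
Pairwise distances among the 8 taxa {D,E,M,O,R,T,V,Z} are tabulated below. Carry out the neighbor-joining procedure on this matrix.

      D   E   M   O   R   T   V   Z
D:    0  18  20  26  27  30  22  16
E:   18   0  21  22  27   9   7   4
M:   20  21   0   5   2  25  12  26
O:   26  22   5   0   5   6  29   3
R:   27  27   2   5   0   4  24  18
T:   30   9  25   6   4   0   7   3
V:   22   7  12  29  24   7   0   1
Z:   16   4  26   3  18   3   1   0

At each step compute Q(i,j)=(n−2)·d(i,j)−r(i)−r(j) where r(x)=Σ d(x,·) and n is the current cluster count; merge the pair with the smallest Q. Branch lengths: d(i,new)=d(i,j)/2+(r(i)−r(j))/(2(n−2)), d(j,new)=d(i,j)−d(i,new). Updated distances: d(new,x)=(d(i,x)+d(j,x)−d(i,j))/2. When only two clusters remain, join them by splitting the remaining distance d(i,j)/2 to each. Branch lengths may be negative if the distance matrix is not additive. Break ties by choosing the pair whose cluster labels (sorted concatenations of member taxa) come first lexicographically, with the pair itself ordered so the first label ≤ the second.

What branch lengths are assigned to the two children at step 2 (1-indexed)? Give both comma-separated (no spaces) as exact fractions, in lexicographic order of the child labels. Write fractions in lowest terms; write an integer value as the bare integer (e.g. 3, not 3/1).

iteration 1: select M,R (d=2, Q=-206); attach at lengths (4/3, 2/3); label the merged cluster MR
  updated: d(D,MR)=45/2, d(E,MR)=23, d(MR,O)=4, d(MR,T)=27/2, d(MR,V)=17, d(MR,Z)=21
iteration 2: select MR,O (d=4, Q=-171); attach at lengths (31/10, 9/10); label the merged cluster MOR
  updated: d(D,MOR)=89/4, d(E,MOR)=41/2, d(MOR,T)=31/4, d(MOR,V)=21, d(MOR,Z)=10
iteration 3: select MOR,T (d=31/4, Q=-429/4); attach at lengths (223/32, 25/32); label the merged cluster MORT
  updated: d(D,MORT)=89/4, d(E,MORT)=87/8, d(MORT,V)=81/8, d(MORT,Z)=21/8
iteration 4: select D,E (d=18, Q=-513/8); attach at lengths (739/48, 125/48); label the merged cluster DE
  updated: d(DE,MORT)=121/16, d(DE,V)=11/2, d(DE,Z)=1
iteration 5: select DE,V (d=11/2, Q=-315/16); attach at lengths (135/64, 217/64); label the merged cluster DEV
  updated: d(DEV,MORT)=195/32, d(DEV,Z)=-7/4
iteration 6: select DEV,MORT (d=195/32, Q=-223/32); attach at lengths (55/64, 335/64); label the merged cluster DEMORTV
  updated: d(DEMORTV,Z)=-167/64
iteration 7: select DEMORTV,Z (d=-167/64); attach at lengths (-167/128, -167/128); label the merged cluster DEMORTVZ
final tree: ((((D:739/48,E:125/48):135/64,V:217/64):55/64,(((M:4/3,R:2/3):31/10,O:9/10):223/32,T:25/32):335/64):-167/128,Z:-167/128)
total length: 2607/64

31/10,9/10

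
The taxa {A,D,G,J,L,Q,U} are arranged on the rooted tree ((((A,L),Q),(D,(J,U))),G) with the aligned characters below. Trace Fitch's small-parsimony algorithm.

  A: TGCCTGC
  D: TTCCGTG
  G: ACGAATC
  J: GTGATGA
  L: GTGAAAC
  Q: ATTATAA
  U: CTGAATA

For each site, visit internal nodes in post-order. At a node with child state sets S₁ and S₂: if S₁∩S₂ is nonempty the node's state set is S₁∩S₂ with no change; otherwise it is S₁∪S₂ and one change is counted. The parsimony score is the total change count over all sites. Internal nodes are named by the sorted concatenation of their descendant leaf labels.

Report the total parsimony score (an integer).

site 0, node AL: A={T} ∪ L={G} → {G,T} (+1)
site 0, node ALQ: AL={G,T} ∪ Q={A} → {A,G,T} (+1)
site 0, node JU: J={G} ∪ U={C} → {C,G} (+1)
site 0, node DJU: D={T} ∪ JU={C,G} → {C,G,T} (+1)
site 0, node ADJLQU: ALQ={A,G,T} ∩ DJU={C,G,T} → {G,T} (+0)
site 0, node ADGJLQU: ADJLQU={G,T} ∪ G={A} → {A,G,T} (+1)
site 1, node AL: A={G} ∪ L={T} → {G,T} (+1)
site 1, node ALQ: AL={G,T} ∩ Q={T} → {T} (+0)
site 1, node JU: J={T} ∩ U={T} → {T} (+0)
site 1, node DJU: D={T} ∩ JU={T} → {T} (+0)
site 1, node ADJLQU: ALQ={T} ∩ DJU={T} → {T} (+0)
site 1, node ADGJLQU: ADJLQU={T} ∪ G={C} → {C,T} (+1)
site 2, node AL: A={C} ∪ L={G} → {C,G} (+1)
site 2, node ALQ: AL={C,G} ∪ Q={T} → {C,G,T} (+1)
site 2, node JU: J={G} ∩ U={G} → {G} (+0)
site 2, node DJU: D={C} ∪ JU={G} → {C,G} (+1)
site 2, node ADJLQU: ALQ={C,G,T} ∩ DJU={C,G} → {C,G} (+0)
site 2, node ADGJLQU: ADJLQU={C,G} ∩ G={G} → {G} (+0)
site 3, node AL: A={C} ∪ L={A} → {A,C} (+1)
site 3, node ALQ: AL={A,C} ∩ Q={A} → {A} (+0)
site 3, node JU: J={A} ∩ U={A} → {A} (+0)
site 3, node DJU: D={C} ∪ JU={A} → {A,C} (+1)
site 3, node ADJLQU: ALQ={A} ∩ DJU={A,C} → {A} (+0)
site 3, node ADGJLQU: ADJLQU={A} ∩ G={A} → {A} (+0)
site 4, node AL: A={T} ∪ L={A} → {A,T} (+1)
site 4, node ALQ: AL={A,T} ∩ Q={T} → {T} (+0)
site 4, node JU: J={T} ∪ U={A} → {A,T} (+1)
site 4, node DJU: D={G} ∪ JU={A,T} → {A,G,T} (+1)
site 4, node ADJLQU: ALQ={T} ∩ DJU={A,G,T} → {T} (+0)
site 4, node ADGJLQU: ADJLQU={T} ∪ G={A} → {A,T} (+1)
site 5, node AL: A={G} ∪ L={A} → {A,G} (+1)
site 5, node ALQ: AL={A,G} ∩ Q={A} → {A} (+0)
site 5, node JU: J={G} ∪ U={T} → {G,T} (+1)
site 5, node DJU: D={T} ∩ JU={G,T} → {T} (+0)
site 5, node ADJLQU: ALQ={A} ∪ DJU={T} → {A,T} (+1)
site 5, node ADGJLQU: ADJLQU={A,T} ∩ G={T} → {T} (+0)
site 6, node AL: A={C} ∩ L={C} → {C} (+0)
site 6, node ALQ: AL={C} ∪ Q={A} → {A,C} (+1)
site 6, node JU: J={A} ∩ U={A} → {A} (+0)
site 6, node DJU: D={G} ∪ JU={A} → {A,G} (+1)
site 6, node ADJLQU: ALQ={A,C} ∩ DJU={A,G} → {A} (+0)
site 6, node ADGJLQU: ADJLQU={A} ∪ G={C} → {A,C} (+1)
per-site changes: [5, 2, 3, 2, 4, 3, 3]; total = 22

22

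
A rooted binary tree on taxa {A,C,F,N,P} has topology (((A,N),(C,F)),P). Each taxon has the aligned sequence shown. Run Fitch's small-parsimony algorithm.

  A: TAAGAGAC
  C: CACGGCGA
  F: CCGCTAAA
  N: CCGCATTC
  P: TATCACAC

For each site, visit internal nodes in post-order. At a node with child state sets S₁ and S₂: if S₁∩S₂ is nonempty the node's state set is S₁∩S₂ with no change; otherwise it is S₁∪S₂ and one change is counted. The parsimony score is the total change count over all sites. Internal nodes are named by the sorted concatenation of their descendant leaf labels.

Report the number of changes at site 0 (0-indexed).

site 0, node AN: A={T} ∪ N={C} → {C,T} (+1)
site 0, node CF: C={C} ∩ F={C} → {C} (+0)
site 0, node ACFN: AN={C,T} ∩ CF={C} → {C} (+0)
site 0, node ACFNP: ACFN={C} ∪ P={T} → {C,T} (+1)
site 1, node AN: A={A} ∪ N={C} → {A,C} (+1)
site 1, node CF: C={A} ∪ F={C} → {A,C} (+1)
site 1, node ACFN: AN={A,C} ∩ CF={A,C} → {A,C} (+0)
site 1, node ACFNP: ACFN={A,C} ∩ P={A} → {A} (+0)
site 2, node AN: A={A} ∪ N={G} → {A,G} (+1)
site 2, node CF: C={C} ∪ F={G} → {C,G} (+1)
site 2, node ACFN: AN={A,G} ∩ CF={C,G} → {G} (+0)
site 2, node ACFNP: ACFN={G} ∪ P={T} → {G,T} (+1)
site 3, node AN: A={G} ∪ N={C} → {C,G} (+1)
site 3, node CF: C={G} ∪ F={C} → {C,G} (+1)
site 3, node ACFN: AN={C,G} ∩ CF={C,G} → {C,G} (+0)
site 3, node ACFNP: ACFN={C,G} ∩ P={C} → {C} (+0)
site 4, node AN: A={A} ∩ N={A} → {A} (+0)
site 4, node CF: C={G} ∪ F={T} → {G,T} (+1)
site 4, node ACFN: AN={A} ∪ CF={G,T} → {A,G,T} (+1)
site 4, node ACFNP: ACFN={A,G,T} ∩ P={A} → {A} (+0)
site 5, node AN: A={G} ∪ N={T} → {G,T} (+1)
site 5, node CF: C={C} ∪ F={A} → {A,C} (+1)
site 5, node ACFN: AN={G,T} ∪ CF={A,C} → {A,C,G,T} (+1)
site 5, node ACFNP: ACFN={A,C,G,T} ∩ P={C} → {C} (+0)
site 6, node AN: A={A} ∪ N={T} → {A,T} (+1)
site 6, node CF: C={G} ∪ F={A} → {A,G} (+1)
site 6, node ACFN: AN={A,T} ∩ CF={A,G} → {A} (+0)
site 6, node ACFNP: ACFN={A} ∩ P={A} → {A} (+0)
site 7, node AN: A={C} ∩ N={C} → {C} (+0)
site 7, node CF: C={A} ∩ F={A} → {A} (+0)
site 7, node ACFN: AN={C} ∪ CF={A} → {A,C} (+1)
site 7, node ACFNP: ACFN={A,C} ∩ P={C} → {C} (+0)
per-site changes: [2, 2, 3, 2, 2, 3, 2, 1]; total = 17

2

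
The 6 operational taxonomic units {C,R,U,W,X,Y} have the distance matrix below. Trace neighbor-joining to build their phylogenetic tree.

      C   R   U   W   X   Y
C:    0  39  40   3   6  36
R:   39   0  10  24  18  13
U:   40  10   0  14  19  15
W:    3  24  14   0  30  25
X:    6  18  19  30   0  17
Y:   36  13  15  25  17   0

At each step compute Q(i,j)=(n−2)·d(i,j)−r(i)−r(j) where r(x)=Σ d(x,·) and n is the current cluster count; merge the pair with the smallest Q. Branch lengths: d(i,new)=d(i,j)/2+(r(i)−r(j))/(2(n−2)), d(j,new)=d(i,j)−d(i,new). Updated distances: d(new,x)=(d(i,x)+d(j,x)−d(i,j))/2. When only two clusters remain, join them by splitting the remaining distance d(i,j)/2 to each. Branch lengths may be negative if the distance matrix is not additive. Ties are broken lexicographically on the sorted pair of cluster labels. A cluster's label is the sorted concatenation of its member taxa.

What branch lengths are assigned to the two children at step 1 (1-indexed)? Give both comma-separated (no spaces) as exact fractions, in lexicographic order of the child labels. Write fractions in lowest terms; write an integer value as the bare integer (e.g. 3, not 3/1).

5,-2

step 1: merge (C,W) at d=3, Q=-208; branch lengths C→5, W→-2; new cluster CW
  updated: d(CW,R)=30, d(CW,U)=51/2, d(CW,X)=33/2, d(CW,Y)=29
step 2: merge (CW,X) at d=33/2, Q=-122; branch lengths CW→40/3, X→19/6; new cluster CWX
  updated: d(CWX,R)=63/4, d(CWX,U)=14, d(CWX,Y)=59/4
step 3: merge (CWX,Y) at d=59/4, Q=-231/4; branch lengths CWX→125/16, Y→111/16; new cluster CWXY
  updated: d(CWXY,R)=7, d(CWXY,U)=57/8
step 4: merge (CWXY,R) at d=7, Q=-193/8; branch lengths CWXY→33/16, R→79/16; new cluster CRWXY
  updated: d(CRWXY,U)=81/16
step 5: merge (CRWXY,U) at d=81/16; branch lengths CRWXY→81/32, U→81/32; new cluster CRUWXY
final tree: (((((C:5,W:-2):40/3,X:19/6):125/16,Y:111/16):33/16,R:79/16):81/32,U:81/32)
total length: 741/16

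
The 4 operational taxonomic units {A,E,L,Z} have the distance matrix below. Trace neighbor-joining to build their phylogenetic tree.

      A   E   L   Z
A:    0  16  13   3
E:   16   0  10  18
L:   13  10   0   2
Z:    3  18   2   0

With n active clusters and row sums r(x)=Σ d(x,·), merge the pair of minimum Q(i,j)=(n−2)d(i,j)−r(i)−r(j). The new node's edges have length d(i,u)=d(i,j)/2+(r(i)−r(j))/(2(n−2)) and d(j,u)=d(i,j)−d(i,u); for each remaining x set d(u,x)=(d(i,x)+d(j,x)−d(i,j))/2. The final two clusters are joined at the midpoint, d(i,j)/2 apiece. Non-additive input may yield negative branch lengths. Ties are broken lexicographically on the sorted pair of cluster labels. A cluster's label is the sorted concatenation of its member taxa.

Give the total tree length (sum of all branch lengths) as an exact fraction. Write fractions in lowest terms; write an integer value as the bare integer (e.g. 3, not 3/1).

step 1: merge (A,Z) at d=3, Q=-49; branch lengths A→15/4, Z→-3/4; new cluster AZ
  updated: d(AZ,E)=31/2, d(AZ,L)=6
step 2: merge (AZ,E) at d=31/2, Q=-63/2; branch lengths AZ→23/4, E→39/4; new cluster AEZ
  updated: d(AEZ,L)=1/4
step 3: merge (AEZ,L) at d=1/4; branch lengths AEZ→1/8, L→1/8; new cluster AELZ
final tree: (((A:15/4,Z:-3/4):23/4,E:39/4):1/8,L:1/8)
total length: 75/4

75/4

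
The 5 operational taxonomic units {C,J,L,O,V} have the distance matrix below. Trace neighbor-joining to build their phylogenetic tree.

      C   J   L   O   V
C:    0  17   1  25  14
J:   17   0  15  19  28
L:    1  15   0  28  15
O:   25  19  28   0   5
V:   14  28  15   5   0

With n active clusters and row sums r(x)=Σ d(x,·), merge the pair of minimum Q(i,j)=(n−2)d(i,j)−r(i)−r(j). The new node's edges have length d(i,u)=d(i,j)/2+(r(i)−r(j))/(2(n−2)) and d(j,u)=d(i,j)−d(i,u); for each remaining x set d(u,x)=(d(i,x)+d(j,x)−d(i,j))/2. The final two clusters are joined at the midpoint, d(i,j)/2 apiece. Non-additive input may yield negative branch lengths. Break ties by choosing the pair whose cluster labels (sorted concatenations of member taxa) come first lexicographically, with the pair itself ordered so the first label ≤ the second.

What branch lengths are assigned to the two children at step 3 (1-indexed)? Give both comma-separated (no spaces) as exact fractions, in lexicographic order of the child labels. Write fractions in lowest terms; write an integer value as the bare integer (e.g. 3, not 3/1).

6,19/2

1. join O+V (d=5, Q=-124) ⇒ OV; edges |O|=5, |V|=0
  updated: d(C,OV)=17, d(J,OV)=21, d(L,OV)=19
2. join C+L (d=1, Q=-68) ⇒ CL; edges |C|=1/2, |L|=1/2
  updated: d(CL,J)=31/2, d(CL,OV)=35/2
3. join CL+J (d=31/2, Q=-54) ⇒ CJL; edges |CL|=6, |J|=19/2
  updated: d(CJL,OV)=23/2
4. join CJL+OV (d=23/2) ⇒ CJLOV; edges |CJL|=23/4, |OV|=23/4
final tree: (((C:1/2,L:1/2):6,J:19/2):23/4,(O:5,V:0):23/4)
total length: 33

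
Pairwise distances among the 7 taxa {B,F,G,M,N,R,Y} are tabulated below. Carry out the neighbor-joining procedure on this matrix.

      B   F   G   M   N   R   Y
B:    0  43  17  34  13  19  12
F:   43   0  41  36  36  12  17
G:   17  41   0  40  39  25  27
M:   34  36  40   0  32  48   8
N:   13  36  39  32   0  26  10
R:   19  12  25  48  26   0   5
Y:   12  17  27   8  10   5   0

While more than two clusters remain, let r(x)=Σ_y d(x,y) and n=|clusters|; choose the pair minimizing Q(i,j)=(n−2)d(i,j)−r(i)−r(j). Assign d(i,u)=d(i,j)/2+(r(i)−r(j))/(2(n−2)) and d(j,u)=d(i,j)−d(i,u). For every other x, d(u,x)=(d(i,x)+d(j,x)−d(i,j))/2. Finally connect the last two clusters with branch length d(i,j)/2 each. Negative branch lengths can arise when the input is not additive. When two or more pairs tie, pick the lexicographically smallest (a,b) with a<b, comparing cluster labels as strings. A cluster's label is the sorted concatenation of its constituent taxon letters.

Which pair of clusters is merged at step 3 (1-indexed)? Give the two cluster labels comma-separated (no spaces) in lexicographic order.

iteration 1: select F,R (d=12, Q=-260); attach at lengths (11, 1); label the merged cluster FR
  updated: d(B,FR)=25, d(FR,G)=27, d(FR,M)=36, d(FR,N)=25, d(FR,Y)=5
iteration 2: select B,G (d=17, Q=-183); attach at lengths (19/8, 117/8); label the merged cluster BG
  updated: d(BG,FR)=35/2, d(BG,M)=57/2, d(BG,N)=35/2, d(BG,Y)=11
iteration 3: select M,Y (d=8, Q=-229/2); attach at lengths (63/4, -31/4); label the merged cluster MY
  updated: d(BG,MY)=63/4, d(FR,MY)=33/2, d(MY,N)=17
iteration 4: select BG,N (d=35/2, Q=-301/4); attach at lengths (105/16, 175/16); label the merged cluster BGN
  updated: d(BGN,FR)=25/2, d(BGN,MY)=61/8
iteration 5: select BGN,FR (d=25/2, Q=-293/8); attach at lengths (29/16, 171/16); label the merged cluster BFGNR
  updated: d(BFGNR,MY)=93/16
iteration 6: select BFGNR,MY (d=93/16); attach at lengths (93/32, 93/32); label the merged cluster BFGMNRY
final tree: ((((B:19/8,G:117/8):105/16,N:175/16):29/16,(F:11,R:1):171/16):93/32,(M:63/4,Y:-31/4):93/32)
total length: 1165/16

M,Y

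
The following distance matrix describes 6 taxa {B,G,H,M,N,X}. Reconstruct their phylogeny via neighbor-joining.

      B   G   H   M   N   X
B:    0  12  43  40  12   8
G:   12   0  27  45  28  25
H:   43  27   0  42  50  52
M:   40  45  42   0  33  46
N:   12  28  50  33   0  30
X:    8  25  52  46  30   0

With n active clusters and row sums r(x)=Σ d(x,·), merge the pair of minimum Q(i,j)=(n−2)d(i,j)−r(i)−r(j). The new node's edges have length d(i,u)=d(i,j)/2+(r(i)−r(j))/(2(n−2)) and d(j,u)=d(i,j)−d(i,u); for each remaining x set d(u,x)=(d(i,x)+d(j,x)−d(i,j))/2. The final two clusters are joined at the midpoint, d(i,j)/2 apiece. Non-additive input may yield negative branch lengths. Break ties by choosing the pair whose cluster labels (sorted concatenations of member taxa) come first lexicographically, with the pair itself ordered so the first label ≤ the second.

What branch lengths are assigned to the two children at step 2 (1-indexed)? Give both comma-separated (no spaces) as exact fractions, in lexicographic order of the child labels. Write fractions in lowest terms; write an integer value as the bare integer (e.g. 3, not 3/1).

-29/12,125/12

step 1: merge (H,M) at d=42, Q=-252; branch lengths H→22, M→20; new cluster HM
  updated: d(B,HM)=41/2, d(G,HM)=15, d(HM,N)=41/2, d(HM,X)=28
step 2: merge (B,X) at d=8, Q=-239/2; branch lengths B→-29/12, X→125/12; new cluster BX
  updated: d(BX,G)=29/2, d(BX,HM)=81/4, d(BX,N)=17
step 3: merge (BX,N) at d=17, Q=-333/4; branch lengths BX→81/16, N→191/16; new cluster BNX
  updated: d(BNX,G)=51/4, d(BNX,HM)=95/8
step 4: merge (BNX,G) at d=51/4, Q=-317/8; branch lengths BNX→77/16, G→127/16; new cluster BGNX
  updated: d(BGNX,HM)=113/16
step 5: merge (BGNX,HM) at d=113/16; branch lengths BGNX→113/32, HM→113/32; new cluster BGHMNX
final tree: ((((B:-29/12,X:125/12):81/16,N:191/16):77/16,G:127/16):113/32,(H:22,M:20):113/32)
total length: 1389/16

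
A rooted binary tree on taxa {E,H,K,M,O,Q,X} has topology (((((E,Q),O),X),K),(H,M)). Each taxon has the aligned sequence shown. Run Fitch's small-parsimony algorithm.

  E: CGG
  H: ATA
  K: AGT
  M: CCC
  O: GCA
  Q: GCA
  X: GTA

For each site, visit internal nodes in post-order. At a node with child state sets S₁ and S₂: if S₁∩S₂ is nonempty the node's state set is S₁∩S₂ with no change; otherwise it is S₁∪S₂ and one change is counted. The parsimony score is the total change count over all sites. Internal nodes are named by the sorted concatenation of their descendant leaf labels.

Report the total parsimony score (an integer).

EQ@0: {C} ∪ {G} = {C,G} (union, +1)
EOQ@0: {C,G} ∩ {G} = {G} (intersection, +0)
EOQX@0: {G} ∩ {G} = {G} (intersection, +0)
EKOQX@0: {G} ∪ {A} = {A,G} (union, +1)
HM@0: {A} ∪ {C} = {A,C} (union, +1)
EHKMOQX@0: {A,G} ∩ {A,C} = {A} (intersection, +0)
EQ@1: {G} ∪ {C} = {C,G} (union, +1)
EOQ@1: {C,G} ∩ {C} = {C} (intersection, +0)
EOQX@1: {C} ∪ {T} = {C,T} (union, +1)
EKOQX@1: {C,T} ∪ {G} = {C,G,T} (union, +1)
HM@1: {T} ∪ {C} = {C,T} (union, +1)
EHKMOQX@1: {C,G,T} ∩ {C,T} = {C,T} (intersection, +0)
EQ@2: {G} ∪ {A} = {A,G} (union, +1)
EOQ@2: {A,G} ∩ {A} = {A} (intersection, +0)
EOQX@2: {A} ∩ {A} = {A} (intersection, +0)
EKOQX@2: {A} ∪ {T} = {A,T} (union, +1)
HM@2: {A} ∪ {C} = {A,C} (union, +1)
EHKMOQX@2: {A,T} ∩ {A,C} = {A} (intersection, +0)
per-site changes: [3, 4, 3]; total = 10

10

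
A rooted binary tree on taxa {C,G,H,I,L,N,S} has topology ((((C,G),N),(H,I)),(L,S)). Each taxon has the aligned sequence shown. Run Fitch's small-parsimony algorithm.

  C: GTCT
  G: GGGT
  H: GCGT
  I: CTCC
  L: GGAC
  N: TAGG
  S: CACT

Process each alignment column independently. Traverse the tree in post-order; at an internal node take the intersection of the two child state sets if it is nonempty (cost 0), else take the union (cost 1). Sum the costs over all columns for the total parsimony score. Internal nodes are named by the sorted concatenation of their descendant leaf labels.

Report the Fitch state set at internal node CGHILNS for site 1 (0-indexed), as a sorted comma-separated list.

site 0, node CG: C={G} ∩ G={G} → {G} (+0)
site 0, node CGN: CG={G} ∪ N={T} → {G,T} (+1)
site 0, node HI: H={G} ∪ I={C} → {C,G} (+1)
site 0, node CGHIN: CGN={G,T} ∩ HI={C,G} → {G} (+0)
site 0, node LS: L={G} ∪ S={C} → {C,G} (+1)
site 0, node CGHILNS: CGHIN={G} ∩ LS={C,G} → {G} (+0)
site 1, node CG: C={T} ∪ G={G} → {G,T} (+1)
site 1, node CGN: CG={G,T} ∪ N={A} → {A,G,T} (+1)
site 1, node HI: H={C} ∪ I={T} → {C,T} (+1)
site 1, node CGHIN: CGN={A,G,T} ∩ HI={C,T} → {T} (+0)
site 1, node LS: L={G} ∪ S={A} → {A,G} (+1)
site 1, node CGHILNS: CGHIN={T} ∪ LS={A,G} → {A,G,T} (+1)
site 2, node CG: C={C} ∪ G={G} → {C,G} (+1)
site 2, node CGN: CG={C,G} ∩ N={G} → {G} (+0)
site 2, node HI: H={G} ∪ I={C} → {C,G} (+1)
site 2, node CGHIN: CGN={G} ∩ HI={C,G} → {G} (+0)
site 2, node LS: L={A} ∪ S={C} → {A,C} (+1)
site 2, node CGHILNS: CGHIN={G} ∪ LS={A,C} → {A,C,G} (+1)
site 3, node CG: C={T} ∩ G={T} → {T} (+0)
site 3, node CGN: CG={T} ∪ N={G} → {G,T} (+1)
site 3, node HI: H={T} ∪ I={C} → {C,T} (+1)
site 3, node CGHIN: CGN={G,T} ∩ HI={C,T} → {T} (+0)
site 3, node LS: L={C} ∪ S={T} → {C,T} (+1)
site 3, node CGHILNS: CGHIN={T} ∩ LS={C,T} → {T} (+0)
per-site changes: [3, 5, 4, 3]; total = 15

A,G,T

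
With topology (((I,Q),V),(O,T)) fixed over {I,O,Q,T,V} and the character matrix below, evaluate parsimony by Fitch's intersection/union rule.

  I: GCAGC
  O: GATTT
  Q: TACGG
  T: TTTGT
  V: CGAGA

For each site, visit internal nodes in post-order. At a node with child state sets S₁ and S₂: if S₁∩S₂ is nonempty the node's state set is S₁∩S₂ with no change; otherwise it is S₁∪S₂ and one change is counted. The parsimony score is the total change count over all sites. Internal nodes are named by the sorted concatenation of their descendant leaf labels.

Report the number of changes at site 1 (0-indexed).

site 0, node IQ: I={G} ∪ Q={T} → {G,T} (+1)
site 0, node IQV: IQ={G,T} ∪ V={C} → {C,G,T} (+1)
site 0, node OT: O={G} ∪ T={T} → {G,T} (+1)
site 0, node IOQTV: IQV={C,G,T} ∩ OT={G,T} → {G,T} (+0)
site 1, node IQ: I={C} ∪ Q={A} → {A,C} (+1)
site 1, node IQV: IQ={A,C} ∪ V={G} → {A,C,G} (+1)
site 1, node OT: O={A} ∪ T={T} → {A,T} (+1)
site 1, node IOQTV: IQV={A,C,G} ∩ OT={A,T} → {A} (+0)
site 2, node IQ: I={A} ∪ Q={C} → {A,C} (+1)
site 2, node IQV: IQ={A,C} ∩ V={A} → {A} (+0)
site 2, node OT: O={T} ∩ T={T} → {T} (+0)
site 2, node IOQTV: IQV={A} ∪ OT={T} → {A,T} (+1)
site 3, node IQ: I={G} ∩ Q={G} → {G} (+0)
site 3, node IQV: IQ={G} ∩ V={G} → {G} (+0)
site 3, node OT: O={T} ∪ T={G} → {G,T} (+1)
site 3, node IOQTV: IQV={G} ∩ OT={G,T} → {G} (+0)
site 4, node IQ: I={C} ∪ Q={G} → {C,G} (+1)
site 4, node IQV: IQ={C,G} ∪ V={A} → {A,C,G} (+1)
site 4, node OT: O={T} ∩ T={T} → {T} (+0)
site 4, node IOQTV: IQV={A,C,G} ∪ OT={T} → {A,C,G,T} (+1)
per-site changes: [3, 3, 2, 1, 3]; total = 12

3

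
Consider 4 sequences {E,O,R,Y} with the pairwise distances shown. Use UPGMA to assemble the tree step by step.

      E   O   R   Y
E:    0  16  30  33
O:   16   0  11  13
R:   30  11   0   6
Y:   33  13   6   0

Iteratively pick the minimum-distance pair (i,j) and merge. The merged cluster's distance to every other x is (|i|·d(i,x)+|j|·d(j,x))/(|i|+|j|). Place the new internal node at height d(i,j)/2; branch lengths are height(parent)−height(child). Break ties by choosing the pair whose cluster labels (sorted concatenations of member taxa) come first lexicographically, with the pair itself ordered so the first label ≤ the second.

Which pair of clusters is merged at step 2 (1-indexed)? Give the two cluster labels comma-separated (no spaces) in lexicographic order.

iteration 1: select R,Y (d=6); attach at lengths (3, 3); label the merged cluster RY
  updated: d(E,RY)=63/2, d(O,RY)=12
iteration 2: select O,RY (d=12); attach at lengths (6, 3); label the merged cluster ORY
  updated: d(E,ORY)=79/3
iteration 3: select E,ORY (d=79/3); attach at lengths (79/6, 43/6); label the merged cluster EORY
final tree: (E:79/6,(O:6,(R:3,Y:3):3):43/6)
total length: 106/3

O,RY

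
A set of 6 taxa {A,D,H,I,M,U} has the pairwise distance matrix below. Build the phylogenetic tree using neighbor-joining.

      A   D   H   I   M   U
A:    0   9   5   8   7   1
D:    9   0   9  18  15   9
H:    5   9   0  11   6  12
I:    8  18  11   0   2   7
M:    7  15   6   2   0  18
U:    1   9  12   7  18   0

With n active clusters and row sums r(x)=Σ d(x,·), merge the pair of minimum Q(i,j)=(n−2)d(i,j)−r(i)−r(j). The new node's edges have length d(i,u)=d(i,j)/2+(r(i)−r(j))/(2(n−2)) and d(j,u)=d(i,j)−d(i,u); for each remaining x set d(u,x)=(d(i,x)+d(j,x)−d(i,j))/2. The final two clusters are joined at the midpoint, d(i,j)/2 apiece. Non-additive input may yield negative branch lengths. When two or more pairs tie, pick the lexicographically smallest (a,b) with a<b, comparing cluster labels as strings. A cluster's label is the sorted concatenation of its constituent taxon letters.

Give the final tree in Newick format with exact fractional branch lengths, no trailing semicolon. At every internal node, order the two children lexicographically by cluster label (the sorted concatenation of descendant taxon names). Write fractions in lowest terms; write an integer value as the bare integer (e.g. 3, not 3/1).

step 1: merge (I,M) at d=2, Q=-86; branch lengths I→3/4, M→5/4; new cluster IM
  updated: d(A,IM)=13/2, d(D,IM)=31/2, d(H,IM)=15/2, d(IM,U)=23/2
step 2: merge (A,U) at d=1, Q=-52; branch lengths A→-3/2, U→5/2; new cluster AU
  updated: d(AU,D)=17/2, d(AU,H)=8, d(AU,IM)=17/2
step 3: merge (AU,D) at d=17/2, Q=-41; branch lengths AU→9/4, D→25/4; new cluster ADU
  updated: d(ADU,H)=17/4, d(ADU,IM)=31/4
step 4: merge (ADU,H) at d=17/4, Q=-39/2; branch lengths ADU→9/4, H→2; new cluster ADHU
  updated: d(ADHU,IM)=11/2
step 5: merge (ADHU,IM) at d=11/2; branch lengths ADHU→11/4, IM→11/4; new cluster ADHIMU
final tree: ((((A:-3/2,U:5/2):9/4,D:25/4):9/4,H:2):11/4,(I:3/4,M:5/4):11/4)
total length: 85/4

((((A:-3/2,U:5/2):9/4,D:25/4):9/4,H:2):11/4,(I:3/4,M:5/4):11/4)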